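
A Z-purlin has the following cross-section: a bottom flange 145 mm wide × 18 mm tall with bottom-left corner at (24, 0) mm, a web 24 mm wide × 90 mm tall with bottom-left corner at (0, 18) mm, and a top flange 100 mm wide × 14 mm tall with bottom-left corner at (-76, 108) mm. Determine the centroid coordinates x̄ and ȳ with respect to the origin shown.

bottom flange: A = 145 × 18 = 2610.00, centroid at (96.50, 9.00).
web: A = 24 × 90 = 2160.00, centroid at (12.00, 63.00).
top flange: A = 100 × 14 = 1400.00, centroid at (-26.00, 115.00).
ΣA = 6170.00 mm², ΣAx̄ = 241385.00 mm³, ΣAȳ = 320570.00 mm³.
x̄ = 241385.00/6170.00 = 39.12 mm; ȳ = 320570.00/6170.00 = 51.96 mm.

x̄ = 39.12 mm, ȳ = 51.96 mm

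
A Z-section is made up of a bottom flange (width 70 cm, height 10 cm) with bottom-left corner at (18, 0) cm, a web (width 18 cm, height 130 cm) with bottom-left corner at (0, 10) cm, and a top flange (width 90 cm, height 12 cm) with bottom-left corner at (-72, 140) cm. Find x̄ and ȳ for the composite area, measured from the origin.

bottom flange: A = 70 × 10 = 700.00, centroid at (53.00, 5.00).
web: A = 18 × 130 = 2340.00, centroid at (9.00, 75.00).
top flange: A = 90 × 12 = 1080.00, centroid at (-27.00, 146.00).
ΣA = 4120.00 cm², ΣAx̄ = 29000.00 cm³, ΣAȳ = 336680.00 cm³.
x̄ = 29000.00/4120.00 = 7.04 cm; ȳ = 336680.00/4120.00 = 81.72 cm.

x̄ = 7.04 cm, ȳ = 81.72 cm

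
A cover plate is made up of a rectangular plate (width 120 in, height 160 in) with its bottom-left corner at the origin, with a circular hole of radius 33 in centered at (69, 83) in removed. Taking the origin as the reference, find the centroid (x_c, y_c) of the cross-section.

x_c = 58.05 in, y_c = 79.35 in

plate: A = 120 × 160 = 19200.00, centroid at (60.00, 80.00).
hole: A = −π·33² = -3421.19, centroid at (69.00, 83.00).
ΣA = 15778.81 in², ΣAx_c = 915937.59 in³, ΣAy_c = 1252040.86 in³.
x_c = 915937.59/15778.81 = 58.05 in; y_c = 1252040.86/15778.81 = 79.35 in.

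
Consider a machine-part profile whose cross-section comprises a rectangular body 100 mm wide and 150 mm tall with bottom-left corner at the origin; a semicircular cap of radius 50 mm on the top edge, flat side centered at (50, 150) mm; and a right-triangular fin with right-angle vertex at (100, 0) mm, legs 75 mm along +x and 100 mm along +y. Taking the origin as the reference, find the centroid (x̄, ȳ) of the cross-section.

x̄ = 62.40 mm, ȳ = 84.77 mm

Part | A | x̄ᵢ | ȳᵢ | A·x̄ᵢ | A·ȳᵢ
rectangular body | 15000.00 | 50.00 | 75.00 | 750000.00 | 1125000.00
semicircular top | 3926.99 | 50.00 | 171.22 | 196349.54 | 672381.96
triangular fin | 3750.00 | 125.00 | 33.33 | 468750.00 | 125000.00
Σ | 22676.99 |  |  | 1415099.54 | 1922381.96
x̄ = 1415099.54 / 22676.99 = 62.40 mm
ȳ = 1922381.96 / 22676.99 = 84.77 mm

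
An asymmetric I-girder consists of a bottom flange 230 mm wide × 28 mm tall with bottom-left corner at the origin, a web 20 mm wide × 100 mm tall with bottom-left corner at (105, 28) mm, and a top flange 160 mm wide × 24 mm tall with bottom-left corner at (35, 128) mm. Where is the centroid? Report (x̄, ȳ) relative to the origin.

x̄ = 115.00 mm, ȳ = 63.82 mm

Part | A | x̄ᵢ | ȳᵢ | A·x̄ᵢ | A·ȳᵢ
bottom flange | 6440.00 | 115.00 | 14.00 | 740600.00 | 90160.00
web | 2000.00 | 115.00 | 78.00 | 230000.00 | 156000.00
top flange | 3840.00 | 115.00 | 140.00 | 441600.00 | 537600.00
Σ | 12280.00 |  |  | 1412200.00 | 783760.00
x̄ = 1412200.00 / 12280.00 = 115.00 mm
ȳ = 783760.00 / 12280.00 = 63.82 mm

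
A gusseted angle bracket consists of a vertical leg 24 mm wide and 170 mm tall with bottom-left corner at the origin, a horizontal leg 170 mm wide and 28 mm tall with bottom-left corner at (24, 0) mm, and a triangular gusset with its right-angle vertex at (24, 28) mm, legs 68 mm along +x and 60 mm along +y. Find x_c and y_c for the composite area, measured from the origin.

Part | A | x̄ᵢ | ȳᵢ | A·x̄ᵢ | A·ȳᵢ
vertical leg | 4080.00 | 12.00 | 85.00 | 48960.00 | 346800.00
horizontal leg | 4760.00 | 109.00 | 14.00 | 518840.00 | 66640.00
gusset | 2040.00 | 46.67 | 48.00 | 95200.00 | 97920.00
Σ | 10880.00 |  |  | 663000.00 | 511360.00
x_c = 663000.00 / 10880.00 = 60.94 mm
y_c = 511360.00 / 10880.00 = 47.00 mm

x_c = 60.94 mm, y_c = 47.00 mm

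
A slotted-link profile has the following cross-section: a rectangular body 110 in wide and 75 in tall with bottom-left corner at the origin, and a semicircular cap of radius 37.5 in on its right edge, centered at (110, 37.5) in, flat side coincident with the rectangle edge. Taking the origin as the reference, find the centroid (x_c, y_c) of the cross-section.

x_c = 69.98 in, y_c = 37.50 in

rectangular body: A = 110 × 75 = 8250.00, centroid at (55.00, 37.50).
semicircular end: A = ½π·37.5² = 2208.93, centroid at (125.92, 37.50).
ΣA = 10458.93 in²
ΣAx_c = (8250.00)(55.00) + (2208.93)(125.92) = 731888.81 in³
ΣAy_c = (8250.00)(37.50) + (2208.93)(37.50) = 392209.96 in³
x_c = 731888.81 / 10458.93 = 69.98 in
y_c = 392209.96 / 10458.93 = 37.50 in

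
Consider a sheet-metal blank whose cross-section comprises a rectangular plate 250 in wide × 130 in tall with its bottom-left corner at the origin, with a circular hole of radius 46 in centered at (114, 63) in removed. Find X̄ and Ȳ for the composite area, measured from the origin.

X̄ = 127.83 in, Ȳ = 65.51 in

plate: A = 250 × 130 = 32500.00, centroid at (125.00, 65.00).
hole: A = −π·46² = -6647.61, centroid at (114.00, 63.00).
ΣA = 25852.39 in², ΣAX̄ = 3304672.45 in³, ΣAȲ = 1693700.57 in³.
X̄ = 3304672.45/25852.39 = 127.83 in; Ȳ = 1693700.57/25852.39 = 65.51 in.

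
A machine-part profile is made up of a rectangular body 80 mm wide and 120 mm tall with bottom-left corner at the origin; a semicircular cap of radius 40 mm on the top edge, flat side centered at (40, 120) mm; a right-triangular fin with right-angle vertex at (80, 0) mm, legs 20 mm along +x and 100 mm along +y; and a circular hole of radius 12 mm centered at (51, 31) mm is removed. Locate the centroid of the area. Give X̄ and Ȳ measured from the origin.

rectangular body: A = 80 × 120 = 9600.00, centroid at (40.00, 60.00).
semicircular top: A = ½π·40² = 2513.27, centroid at (40.00, 136.98).
triangular fin: A = ½·20·100 = 1000.00, centroid at (86.67, 33.33).
hole: A = −π·12² = -452.39, centroid at (51.00, 31.00).
ΣA = 12660.88 mm²
ΣAX̄ = (9600.00)(40.00) + (2513.27)(40.00) + (1000.00)(86.67) + (-452.39)(51.00) = 548125.78 mm³
ΣAȲ = (9600.00)(60.00) + (2513.27)(136.98) + (1000.00)(33.33) + (-452.39)(31.00) = 939568.83 mm³
X̄ = 548125.78 / 12660.88 = 43.29 mm
Ȳ = 939568.83 / 12660.88 = 74.21 mm

X̄ = 43.29 mm, Ȳ = 74.21 mm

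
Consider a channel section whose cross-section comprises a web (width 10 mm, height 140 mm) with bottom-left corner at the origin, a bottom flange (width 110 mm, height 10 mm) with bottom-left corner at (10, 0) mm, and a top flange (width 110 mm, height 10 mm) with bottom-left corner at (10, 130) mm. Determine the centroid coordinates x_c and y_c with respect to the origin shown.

web: A = 10 × 140 = 1400.00, centroid at (5.00, 70.00).
bottom flange: A = 110 × 10 = 1100.00, centroid at (65.00, 5.00).
top flange: A = 110 × 10 = 1100.00, centroid at (65.00, 135.00).
ΣA = 3600.00 mm², ΣAx_c = 150000.00 mm³, ΣAy_c = 252000.00 mm³.
x_c = 150000.00/3600.00 = 41.67 mm; y_c = 252000.00/3600.00 = 70.00 mm.

x_c = 41.67 mm, y_c = 70.00 mm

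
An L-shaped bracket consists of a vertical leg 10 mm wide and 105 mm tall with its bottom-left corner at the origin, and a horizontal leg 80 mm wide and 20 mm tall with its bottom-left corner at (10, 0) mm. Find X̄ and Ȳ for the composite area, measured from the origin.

X̄ = 32.17 mm, Ȳ = 26.84 mm

vertical leg: A = 10 × 105 = 1050.00, centroid at (5.00, 52.50).
horizontal leg: A = 80 × 20 = 1600.00, centroid at (50.00, 10.00).
ΣA = 2650.00 mm², ΣAX̄ = 85250.00 mm³, ΣAȲ = 71125.00 mm³.
X̄ = 85250.00/2650.00 = 32.17 mm; Ȳ = 71125.00/2650.00 = 26.84 mm.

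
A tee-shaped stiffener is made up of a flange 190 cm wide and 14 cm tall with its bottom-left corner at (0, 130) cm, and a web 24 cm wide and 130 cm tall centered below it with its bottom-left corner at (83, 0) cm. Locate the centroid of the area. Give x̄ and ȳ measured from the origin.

Part | A | x̄ᵢ | ȳᵢ | A·x̄ᵢ | A·ȳᵢ
web | 3120.00 | 95.00 | 65.00 | 296400.00 | 202800.00
flange | 2660.00 | 95.00 | 137.00 | 252700.00 | 364420.00
Σ | 5780.00 |  |  | 549100.00 | 567220.00
x̄ = 549100.00 / 5780.00 = 95.00 cm
ȳ = 567220.00 / 5780.00 = 98.13 cm

x̄ = 95.00 cm, ȳ = 98.13 cm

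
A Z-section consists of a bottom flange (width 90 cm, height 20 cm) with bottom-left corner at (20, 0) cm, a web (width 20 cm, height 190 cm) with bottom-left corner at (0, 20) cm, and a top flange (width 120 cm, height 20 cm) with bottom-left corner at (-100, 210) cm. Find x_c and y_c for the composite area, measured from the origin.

x_c = 7.38 cm, y_c = 122.88 cm

bottom flange: A = 90 × 20 = 1800.00, centroid at (65.00, 10.00).
web: A = 20 × 190 = 3800.00, centroid at (10.00, 115.00).
top flange: A = 120 × 20 = 2400.00, centroid at (-40.00, 220.00).
ΣA = 8000.00 cm²
ΣAx_c = (1800.00)(65.00) + (3800.00)(10.00) + (2400.00)(-40.00) = 59000.00 cm³
ΣAy_c = (1800.00)(10.00) + (3800.00)(115.00) + (2400.00)(220.00) = 983000.00 cm³
x_c = 59000.00 / 8000.00 = 7.38 cm
y_c = 983000.00 / 8000.00 = 122.88 cm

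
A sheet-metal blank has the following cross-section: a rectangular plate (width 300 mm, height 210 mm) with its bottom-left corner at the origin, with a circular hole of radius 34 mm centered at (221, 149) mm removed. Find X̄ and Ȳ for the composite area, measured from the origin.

plate: A = 300 × 210 = 63000.00, centroid at (150.00, 105.00).
hole: A = −π·34² = -3631.68, centroid at (221.00, 149.00).
ΣA = 59368.32 mm²
ΣAX̄ = (63000.00)(150.00) + (-3631.68)(221.00) = 8647398.48 mm³
ΣAȲ = (63000.00)(105.00) + (-3631.68)(149.00) = 6073879.51 mm³
X̄ = 8647398.48 / 59368.32 = 145.66 mm
Ȳ = 6073879.51 / 59368.32 = 102.31 mm

X̄ = 145.66 mm, Ȳ = 102.31 mm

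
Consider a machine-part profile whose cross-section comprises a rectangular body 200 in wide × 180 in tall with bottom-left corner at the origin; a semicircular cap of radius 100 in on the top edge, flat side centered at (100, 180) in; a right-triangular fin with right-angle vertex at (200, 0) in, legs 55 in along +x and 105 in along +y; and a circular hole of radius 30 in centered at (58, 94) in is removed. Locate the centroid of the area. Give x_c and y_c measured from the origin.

Part | A | x̄ᵢ | ȳᵢ | A·x̄ᵢ | A·ȳᵢ
rectangular body | 36000.00 | 100.00 | 90.00 | 3600000.00 | 3240000.00
semicircular top | 15707.96 | 100.00 | 222.44 | 1570796.33 | 3494100.05
triangular fin | 2887.50 | 218.33 | 35.00 | 630437.50 | 101062.50
hole | -2827.43 | 58.00 | 94.00 | -163991.14 | -265778.74
Σ | 51768.03 |  |  | 5637242.69 | 6569383.82
x_c = 5637242.69 / 51768.03 = 108.89 in
y_c = 6569383.82 / 51768.03 = 126.90 in

x_c = 108.89 in, y_c = 126.90 in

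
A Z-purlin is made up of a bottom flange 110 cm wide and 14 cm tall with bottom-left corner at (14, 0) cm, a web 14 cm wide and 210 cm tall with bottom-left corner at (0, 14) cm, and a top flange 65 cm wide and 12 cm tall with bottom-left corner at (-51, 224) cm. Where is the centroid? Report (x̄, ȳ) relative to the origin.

Part | A | x̄ᵢ | ȳᵢ | A·x̄ᵢ | A·ȳᵢ
bottom flange | 1540.00 | 69.00 | 7.00 | 106260.00 | 10780.00
web | 2940.00 | 7.00 | 119.00 | 20580.00 | 349860.00
top flange | 780.00 | -18.50 | 230.00 | -14430.00 | 179400.00
Σ | 5260.00 |  |  | 112410.00 | 540040.00
x̄ = 112410.00 / 5260.00 = 21.37 cm
ȳ = 540040.00 / 5260.00 = 102.67 cm

x̄ = 21.37 cm, ȳ = 102.67 cm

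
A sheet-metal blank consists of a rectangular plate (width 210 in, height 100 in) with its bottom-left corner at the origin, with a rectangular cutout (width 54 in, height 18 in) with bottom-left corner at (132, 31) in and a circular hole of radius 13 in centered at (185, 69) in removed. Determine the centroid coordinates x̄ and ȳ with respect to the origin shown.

x̄ = 100.13 in, ȳ = 49.98 in

plate: A = 210 × 100 = 21000.00, centroid at (105.00, 50.00).
hole 1: A = −(54 × 18) = -972.00, centroid at (159.00, 40.00).
hole 2: A = −π·13² = -530.93, centroid at (185.00, 69.00).
ΣA = 19497.07 in², ΣAx̄ = 1952230.11 in³, ΣAȳ = 974485.89 in³.
x̄ = 1952230.11/19497.07 = 100.13 in; ȳ = 974485.89/19497.07 = 49.98 in.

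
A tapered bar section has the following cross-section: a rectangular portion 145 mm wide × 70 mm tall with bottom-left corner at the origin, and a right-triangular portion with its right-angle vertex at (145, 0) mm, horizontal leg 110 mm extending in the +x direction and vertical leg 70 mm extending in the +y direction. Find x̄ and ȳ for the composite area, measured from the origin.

rectangular portion: A = 145 × 70 = 10150.00, centroid at (72.50, 35.00).
triangular portion: A = ½·110·70 = 3850.00, centroid at (181.67, 23.33).
ΣA = 14000.00 mm²
ΣAx̄ = (10150.00)(72.50) + (3850.00)(181.67) = 1435291.67 mm³
ΣAȳ = (10150.00)(35.00) + (3850.00)(23.33) = 445083.33 mm³
x̄ = 1435291.67 / 14000.00 = 102.52 mm
ȳ = 445083.33 / 14000.00 = 31.79 mm

x̄ = 102.52 mm, ȳ = 31.79 mm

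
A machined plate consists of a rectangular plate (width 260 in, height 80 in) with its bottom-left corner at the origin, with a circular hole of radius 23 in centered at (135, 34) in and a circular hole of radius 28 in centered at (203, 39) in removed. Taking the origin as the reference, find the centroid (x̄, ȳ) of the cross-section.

plate: A = 260 × 80 = 20800.00, centroid at (130.00, 40.00).
hole 1: A = −π·23² = -1661.90, centroid at (135.00, 34.00).
hole 2: A = −π·28² = -2463.01, centroid at (203.00, 39.00).
ΣA = 16675.09 in²
ΣAx̄ = (20800.00)(130.00) + (-1661.90)(135.00) + (-2463.01)(203.00) = 1979652.41 in³
ΣAȳ = (20800.00)(40.00) + (-1661.90)(34.00) + (-2463.01)(39.00) = 679437.98 in³
x̄ = 1979652.41 / 16675.09 = 118.72 in
ȳ = 679437.98 / 16675.09 = 40.75 in

x̄ = 118.72 in, ȳ = 40.75 in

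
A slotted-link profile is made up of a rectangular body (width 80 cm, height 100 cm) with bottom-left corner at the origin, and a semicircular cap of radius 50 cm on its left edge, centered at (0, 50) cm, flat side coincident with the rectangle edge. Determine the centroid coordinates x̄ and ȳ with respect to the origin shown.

rectangular body: A = 80 × 100 = 8000.00, centroid at (40.00, 50.00).
semicircular end: A = ½π·50² = 3926.99, centroid at (-21.22, 50.00).
ΣA = 11926.99 cm²
ΣAx̄ = (8000.00)(40.00) + (3926.99)(-21.22) = 236666.67 cm³
ΣAȳ = (8000.00)(50.00) + (3926.99)(50.00) = 596349.54 cm³
x̄ = 236666.67 / 11926.99 = 19.84 cm
ȳ = 596349.54 / 11926.99 = 50.00 cm

x̄ = 19.84 cm, ȳ = 50.00 cm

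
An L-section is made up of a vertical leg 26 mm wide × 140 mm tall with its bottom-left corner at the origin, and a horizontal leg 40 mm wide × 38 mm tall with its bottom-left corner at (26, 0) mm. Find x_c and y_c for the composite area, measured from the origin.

vertical leg: A = 26 × 140 = 3640.00, centroid at (13.00, 70.00).
horizontal leg: A = 40 × 38 = 1520.00, centroid at (46.00, 19.00).
ΣA = 5160.00 mm²
ΣAx_c = (3640.00)(13.00) + (1520.00)(46.00) = 117240.00 mm³
ΣAy_c = (3640.00)(70.00) + (1520.00)(19.00) = 283680.00 mm³
x_c = 117240.00 / 5160.00 = 22.72 mm
y_c = 283680.00 / 5160.00 = 54.98 mm

x_c = 22.72 mm, y_c = 54.98 mm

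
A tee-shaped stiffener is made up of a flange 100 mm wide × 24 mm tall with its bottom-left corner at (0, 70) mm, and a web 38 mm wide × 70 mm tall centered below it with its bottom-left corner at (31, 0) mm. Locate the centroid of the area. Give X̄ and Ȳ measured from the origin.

X̄ = 50.00 mm, Ȳ = 57.29 mm

Part | A | x̄ᵢ | ȳᵢ | A·x̄ᵢ | A·ȳᵢ
web | 2660.00 | 50.00 | 35.00 | 133000.00 | 93100.00
flange | 2400.00 | 50.00 | 82.00 | 120000.00 | 196800.00
Σ | 5060.00 |  |  | 253000.00 | 289900.00
X̄ = 253000.00 / 5060.00 = 50.00 mm
Ȳ = 289900.00 / 5060.00 = 57.29 mm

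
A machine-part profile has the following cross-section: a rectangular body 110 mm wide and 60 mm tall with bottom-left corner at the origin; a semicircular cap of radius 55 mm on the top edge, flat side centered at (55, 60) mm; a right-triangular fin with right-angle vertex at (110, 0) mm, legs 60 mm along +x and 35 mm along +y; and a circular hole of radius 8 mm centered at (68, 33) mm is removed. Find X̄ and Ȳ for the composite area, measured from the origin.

X̄ = 61.24 mm, Ȳ = 49.15 mm

rectangular body: A = 110 × 60 = 6600.00, centroid at (55.00, 30.00).
semicircular top: A = ½π·55² = 4751.66, centroid at (55.00, 83.34).
triangular fin: A = ½·60·35 = 1050.00, centroid at (130.00, 11.67).
hole: A = −π·8² = -201.06, centroid at (68.00, 33.00).
ΣA = 12200.60 mm², ΣAX̄ = 747169.03 mm³, ΣAȲ = 599631.16 mm³.
X̄ = 747169.03/12200.60 = 61.24 mm; Ȳ = 599631.16/12200.60 = 49.15 mm.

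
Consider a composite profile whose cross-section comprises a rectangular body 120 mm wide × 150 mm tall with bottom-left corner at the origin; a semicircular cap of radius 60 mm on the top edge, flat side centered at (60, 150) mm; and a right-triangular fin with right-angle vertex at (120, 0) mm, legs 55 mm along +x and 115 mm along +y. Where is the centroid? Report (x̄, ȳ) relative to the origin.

Part | A | x̄ᵢ | ȳᵢ | A·x̄ᵢ | A·ȳᵢ
rectangular body | 18000.00 | 60.00 | 75.00 | 1080000.00 | 1350000.00
semicircular top | 5654.87 | 60.00 | 175.46 | 339292.01 | 992230.02
triangular fin | 3162.50 | 138.33 | 38.33 | 437479.17 | 121229.17
Σ | 26817.37 |  |  | 1856771.17 | 2463459.18
x̄ = 1856771.17 / 26817.37 = 69.24 mm
ȳ = 2463459.18 / 26817.37 = 91.86 mm

x̄ = 69.24 mm, ȳ = 91.86 mm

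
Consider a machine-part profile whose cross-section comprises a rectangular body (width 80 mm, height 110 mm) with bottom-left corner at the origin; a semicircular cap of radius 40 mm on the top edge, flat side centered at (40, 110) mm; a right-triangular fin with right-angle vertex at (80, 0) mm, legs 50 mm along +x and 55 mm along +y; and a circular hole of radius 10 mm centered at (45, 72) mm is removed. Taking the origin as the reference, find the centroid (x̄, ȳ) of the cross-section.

x̄ = 46.17 mm, ȳ = 65.11 mm

rectangular body: A = 80 × 110 = 8800.00, centroid at (40.00, 55.00).
semicircular top: A = ½π·40² = 2513.27, centroid at (40.00, 126.98).
triangular fin: A = ½·50·55 = 1375.00, centroid at (96.67, 18.33).
hole: A = −π·10² = -314.16, centroid at (45.00, 72.00).
ΣA = 12374.11 mm², ΣAx̄ = 571310.46 mm³, ΣAȳ = 805715.69 mm³.
x̄ = 571310.46/12374.11 = 46.17 mm; ȳ = 805715.69/12374.11 = 65.11 mm.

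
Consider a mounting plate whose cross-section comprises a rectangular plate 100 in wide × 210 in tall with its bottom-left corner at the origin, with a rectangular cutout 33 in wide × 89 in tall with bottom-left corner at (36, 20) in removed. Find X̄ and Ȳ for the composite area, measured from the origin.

Part | A | x̄ᵢ | ȳᵢ | A·x̄ᵢ | A·ȳᵢ
plate | 21000.00 | 50.00 | 105.00 | 1050000.00 | 2205000.00
hole | -2937.00 | 52.50 | 64.50 | -154192.50 | -189436.50
Σ | 18063.00 |  |  | 895807.50 | 2015563.50
X̄ = 895807.50 / 18063.00 = 49.59 in
Ȳ = 2015563.50 / 18063.00 = 111.59 in

X̄ = 49.59 in, Ȳ = 111.59 in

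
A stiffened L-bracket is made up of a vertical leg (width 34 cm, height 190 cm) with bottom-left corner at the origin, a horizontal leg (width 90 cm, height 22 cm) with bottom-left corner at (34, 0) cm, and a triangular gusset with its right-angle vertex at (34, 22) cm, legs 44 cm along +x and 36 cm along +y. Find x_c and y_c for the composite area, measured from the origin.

x_c = 33.01 cm, y_c = 71.75 cm

vertical leg: A = 34 × 190 = 6460.00, centroid at (17.00, 95.00).
horizontal leg: A = 90 × 22 = 1980.00, centroid at (79.00, 11.00).
gusset: A = ½·44·36 = 792.00, centroid at (48.67, 34.00).
ΣA = 9232.00 cm²
ΣAx_c = (6460.00)(17.00) + (1980.00)(79.00) + (792.00)(48.67) = 304784.00 cm³
ΣAy_c = (6460.00)(95.00) + (1980.00)(11.00) + (792.00)(34.00) = 662408.00 cm³
x_c = 304784.00 / 9232.00 = 33.01 cm
y_c = 662408.00 / 9232.00 = 71.75 cm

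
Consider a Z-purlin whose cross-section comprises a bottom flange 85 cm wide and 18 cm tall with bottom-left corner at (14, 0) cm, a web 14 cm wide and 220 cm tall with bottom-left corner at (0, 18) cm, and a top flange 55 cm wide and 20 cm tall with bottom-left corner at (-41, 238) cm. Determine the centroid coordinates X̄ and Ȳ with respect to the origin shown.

Part | A | x̄ᵢ | ȳᵢ | A·x̄ᵢ | A·ȳᵢ
bottom flange | 1530.00 | 56.50 | 9.00 | 86445.00 | 13770.00
web | 3080.00 | 7.00 | 128.00 | 21560.00 | 394240.00
top flange | 1100.00 | -13.50 | 248.00 | -14850.00 | 272800.00
Σ | 5710.00 |  |  | 93155.00 | 680810.00
X̄ = 93155.00 / 5710.00 = 16.31 cm
Ȳ = 680810.00 / 5710.00 = 119.23 cm

X̄ = 16.31 cm, Ȳ = 119.23 cm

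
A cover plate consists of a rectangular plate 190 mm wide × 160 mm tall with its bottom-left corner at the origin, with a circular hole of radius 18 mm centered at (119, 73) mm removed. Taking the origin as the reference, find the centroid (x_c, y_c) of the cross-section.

Part | A | x̄ᵢ | ȳᵢ | A·x̄ᵢ | A·ȳᵢ
plate | 30400.00 | 95.00 | 80.00 | 2888000.00 | 2432000.00
hole | -1017.88 | 119.00 | 73.00 | -121127.25 | -74304.95
Σ | 29382.12 |  |  | 2766872.75 | 2357695.05
x_c = 2766872.75 / 29382.12 = 94.17 mm
y_c = 2357695.05 / 29382.12 = 80.24 mm

x_c = 94.17 mm, y_c = 80.24 mm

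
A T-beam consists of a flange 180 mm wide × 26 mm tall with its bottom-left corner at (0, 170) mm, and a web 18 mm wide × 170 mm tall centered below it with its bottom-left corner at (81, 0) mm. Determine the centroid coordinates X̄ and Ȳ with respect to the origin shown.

X̄ = 90.00 mm, Ȳ = 144.26 mm

Part | A | x̄ᵢ | ȳᵢ | A·x̄ᵢ | A·ȳᵢ
web | 3060.00 | 90.00 | 85.00 | 275400.00 | 260100.00
flange | 4680.00 | 90.00 | 183.00 | 421200.00 | 856440.00
Σ | 7740.00 |  |  | 696600.00 | 1116540.00
X̄ = 696600.00 / 7740.00 = 90.00 mm
Ȳ = 1116540.00 / 7740.00 = 144.26 mm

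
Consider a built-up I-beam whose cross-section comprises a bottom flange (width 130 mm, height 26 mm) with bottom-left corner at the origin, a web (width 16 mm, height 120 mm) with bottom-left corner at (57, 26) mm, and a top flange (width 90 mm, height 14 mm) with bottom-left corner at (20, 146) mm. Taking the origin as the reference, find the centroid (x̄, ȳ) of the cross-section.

bottom flange: A = 130 × 26 = 3380.00, centroid at (65.00, 13.00).
web: A = 16 × 120 = 1920.00, centroid at (65.00, 86.00).
top flange: A = 90 × 14 = 1260.00, centroid at (65.00, 153.00).
ΣA = 6560.00 mm²
ΣAx̄ = (3380.00)(65.00) + (1920.00)(65.00) + (1260.00)(65.00) = 426400.00 mm³
ΣAȳ = (3380.00)(13.00) + (1920.00)(86.00) + (1260.00)(153.00) = 401840.00 mm³
x̄ = 426400.00 / 6560.00 = 65.00 mm
ȳ = 401840.00 / 6560.00 = 61.26 mm

x̄ = 65.00 mm, ȳ = 61.26 mm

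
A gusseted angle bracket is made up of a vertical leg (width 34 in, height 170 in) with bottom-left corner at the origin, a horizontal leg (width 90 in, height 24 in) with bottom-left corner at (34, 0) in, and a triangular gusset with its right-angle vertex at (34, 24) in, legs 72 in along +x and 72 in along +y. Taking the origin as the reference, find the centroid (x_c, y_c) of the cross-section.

x_c = 39.81 in, y_c = 60.92 in

vertical leg: A = 34 × 170 = 5780.00, centroid at (17.00, 85.00).
horizontal leg: A = 90 × 24 = 2160.00, centroid at (79.00, 12.00).
gusset: A = ½·72·72 = 2592.00, centroid at (58.00, 48.00).
ΣA = 10532.00 in²
ΣAx_c = (5780.00)(17.00) + (2160.00)(79.00) + (2592.00)(58.00) = 419236.00 in³
ΣAy_c = (5780.00)(85.00) + (2160.00)(12.00) + (2592.00)(48.00) = 641636.00 in³
x_c = 419236.00 / 10532.00 = 39.81 in
y_c = 641636.00 / 10532.00 = 60.92 in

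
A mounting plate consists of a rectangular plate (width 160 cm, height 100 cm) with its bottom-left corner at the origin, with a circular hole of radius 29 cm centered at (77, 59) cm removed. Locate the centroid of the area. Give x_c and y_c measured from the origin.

x_c = 80.59 cm, y_c = 48.22 cm

Part | A | x̄ᵢ | ȳᵢ | A·x̄ᵢ | A·ȳᵢ
plate | 16000.00 | 80.00 | 50.00 | 1280000.00 | 800000.00
hole | -2642.08 | 77.00 | 59.00 | -203440.12 | -155882.69
Σ | 13357.92 |  |  | 1076559.88 | 644117.31
x_c = 1076559.88 / 13357.92 = 80.59 cm
y_c = 644117.31 / 13357.92 = 48.22 cm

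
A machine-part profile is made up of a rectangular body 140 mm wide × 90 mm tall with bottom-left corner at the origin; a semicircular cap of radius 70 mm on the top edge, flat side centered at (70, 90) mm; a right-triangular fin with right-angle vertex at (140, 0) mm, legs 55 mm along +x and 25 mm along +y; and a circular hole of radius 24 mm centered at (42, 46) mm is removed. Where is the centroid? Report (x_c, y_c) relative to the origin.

x_c = 75.81 mm, y_c = 73.58 mm

rectangular body: A = 140 × 90 = 12600.00, centroid at (70.00, 45.00).
semicircular top: A = ½π·70² = 7696.90, centroid at (70.00, 119.71).
triangular fin: A = ½·55·25 = 687.50, centroid at (158.33, 8.33).
hole: A = −π·24² = -1809.56, centroid at (42.00, 46.00).
ΣA = 19174.84 mm², ΣAx_c = 1453635.90 mm³, ΣAy_c = 1410877.37 mm³.
x_c = 1453635.90/19174.84 = 75.81 mm; y_c = 1410877.37/19174.84 = 73.58 mm.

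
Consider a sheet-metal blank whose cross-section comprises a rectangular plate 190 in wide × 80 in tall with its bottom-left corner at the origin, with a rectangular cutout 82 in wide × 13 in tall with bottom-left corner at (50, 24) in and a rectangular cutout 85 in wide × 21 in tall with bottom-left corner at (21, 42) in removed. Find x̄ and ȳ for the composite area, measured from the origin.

plate: A = 190 × 80 = 15200.00, centroid at (95.00, 40.00).
hole 1: A = −(82 × 13) = -1066.00, centroid at (91.00, 30.50).
hole 2: A = −(85 × 21) = -1785.00, centroid at (63.50, 52.50).
ΣA = 12349.00 in²
ΣAx̄ = (15200.00)(95.00) + (-1066.00)(91.00) + (-1785.00)(63.50) = 1233646.50 in³
ΣAȳ = (15200.00)(40.00) + (-1066.00)(30.50) + (-1785.00)(52.50) = 481774.50 in³
x̄ = 1233646.50 / 12349.00 = 99.90 in
ȳ = 481774.50 / 12349.00 = 39.01 in

x̄ = 99.90 in, ȳ = 39.01 in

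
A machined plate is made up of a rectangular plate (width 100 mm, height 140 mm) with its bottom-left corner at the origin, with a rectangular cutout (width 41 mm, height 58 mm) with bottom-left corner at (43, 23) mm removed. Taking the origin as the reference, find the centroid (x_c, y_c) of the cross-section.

x_c = 47.24 mm, y_c = 73.68 mm

plate: A = 100 × 140 = 14000.00, centroid at (50.00, 70.00).
hole: A = −(41 × 58) = -2378.00, centroid at (63.50, 52.00).
ΣA = 11622.00 mm², ΣAx_c = 548997.00 mm³, ΣAy_c = 856344.00 mm³.
x_c = 548997.00/11622.00 = 47.24 mm; y_c = 856344.00/11622.00 = 73.68 mm.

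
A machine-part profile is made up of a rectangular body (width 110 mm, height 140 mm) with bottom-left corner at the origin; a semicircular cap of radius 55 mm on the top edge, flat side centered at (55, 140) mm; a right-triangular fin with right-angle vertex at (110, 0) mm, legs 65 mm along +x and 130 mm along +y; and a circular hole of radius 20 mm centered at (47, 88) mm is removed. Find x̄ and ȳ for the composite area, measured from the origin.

rectangular body: A = 110 × 140 = 15400.00, centroid at (55.00, 70.00).
semicircular top: A = ½π·55² = 4751.66, centroid at (55.00, 163.34).
triangular fin: A = ½·65·130 = 4225.00, centroid at (131.67, 43.33).
hole: A = −π·20² = -1256.64, centroid at (47.00, 88.00).
ΣA = 23120.02 mm²
ΣAx̄ = (15400.00)(55.00) + (4751.66)(55.00) + (4225.00)(131.67) + (-1256.64)(47.00) = 1605570.96 mm³
ΣAȳ = (15400.00)(70.00) + (4751.66)(163.34) + (4225.00)(43.33) + (-1256.64)(88.00) = 1926648.18 mm³
x̄ = 1605570.96 / 23120.02 = 69.45 mm
ȳ = 1926648.18 / 23120.02 = 83.33 mm

x̄ = 69.45 mm, ȳ = 83.33 mm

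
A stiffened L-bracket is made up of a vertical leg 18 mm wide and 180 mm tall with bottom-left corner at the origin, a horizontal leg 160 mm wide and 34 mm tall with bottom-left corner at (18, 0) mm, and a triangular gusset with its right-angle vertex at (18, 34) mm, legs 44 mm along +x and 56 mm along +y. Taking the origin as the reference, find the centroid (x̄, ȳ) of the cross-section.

vertical leg: A = 18 × 180 = 3240.00, centroid at (9.00, 90.00).
horizontal leg: A = 160 × 34 = 5440.00, centroid at (98.00, 17.00).
gusset: A = ½·44·56 = 1232.00, centroid at (32.67, 52.67).
ΣA = 9912.00 mm²
ΣAx̄ = (3240.00)(9.00) + (5440.00)(98.00) + (1232.00)(32.67) = 602525.33 mm³
ΣAȳ = (3240.00)(90.00) + (5440.00)(17.00) + (1232.00)(52.67) = 448965.33 mm³
x̄ = 602525.33 / 9912.00 = 60.79 mm
ȳ = 448965.33 / 9912.00 = 45.30 mm

x̄ = 60.79 mm, ȳ = 45.30 mm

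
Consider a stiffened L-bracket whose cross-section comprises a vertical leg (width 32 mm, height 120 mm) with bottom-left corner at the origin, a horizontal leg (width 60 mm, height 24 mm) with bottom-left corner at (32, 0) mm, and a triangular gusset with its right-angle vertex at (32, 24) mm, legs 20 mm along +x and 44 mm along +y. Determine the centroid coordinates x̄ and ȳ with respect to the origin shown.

vertical leg: A = 32 × 120 = 3840.00, centroid at (16.00, 60.00).
horizontal leg: A = 60 × 24 = 1440.00, centroid at (62.00, 12.00).
gusset: A = ½·20·44 = 440.00, centroid at (38.67, 38.67).
ΣA = 5720.00 mm², ΣAx̄ = 167733.33 mm³, ΣAȳ = 264693.33 mm³.
x̄ = 167733.33/5720.00 = 29.32 mm; ȳ = 264693.33/5720.00 = 46.28 mm.

x̄ = 29.32 mm, ȳ = 46.28 mm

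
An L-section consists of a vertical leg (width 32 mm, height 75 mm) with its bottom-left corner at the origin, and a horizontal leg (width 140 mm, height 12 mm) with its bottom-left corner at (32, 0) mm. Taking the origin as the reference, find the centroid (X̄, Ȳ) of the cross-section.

vertical leg: A = 32 × 75 = 2400.00, centroid at (16.00, 37.50).
horizontal leg: A = 140 × 12 = 1680.00, centroid at (102.00, 6.00).
ΣA = 4080.00 mm²
ΣAX̄ = (2400.00)(16.00) + (1680.00)(102.00) = 209760.00 mm³
ΣAȲ = (2400.00)(37.50) + (1680.00)(6.00) = 100080.00 mm³
X̄ = 209760.00 / 4080.00 = 51.41 mm
Ȳ = 100080.00 / 4080.00 = 24.53 mm

X̄ = 51.41 mm, Ȳ = 24.53 mm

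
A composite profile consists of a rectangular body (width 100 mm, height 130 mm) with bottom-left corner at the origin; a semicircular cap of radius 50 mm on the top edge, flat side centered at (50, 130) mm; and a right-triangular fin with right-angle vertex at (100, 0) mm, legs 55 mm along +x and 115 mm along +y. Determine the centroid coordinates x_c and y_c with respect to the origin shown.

x_c = 60.76 mm, y_c = 77.66 mm

rectangular body: A = 100 × 130 = 13000.00, centroid at (50.00, 65.00).
semicircular top: A = ½π·50² = 3926.99, centroid at (50.00, 151.22).
triangular fin: A = ½·55·115 = 3162.50, centroid at (118.33, 38.33).
ΣA = 20089.49 mm², ΣAx_c = 1220578.71 mm³, ΣAy_c = 1560071.31 mm³.
x_c = 1220578.71/20089.49 = 60.76 mm; y_c = 1560071.31/20089.49 = 77.66 mm.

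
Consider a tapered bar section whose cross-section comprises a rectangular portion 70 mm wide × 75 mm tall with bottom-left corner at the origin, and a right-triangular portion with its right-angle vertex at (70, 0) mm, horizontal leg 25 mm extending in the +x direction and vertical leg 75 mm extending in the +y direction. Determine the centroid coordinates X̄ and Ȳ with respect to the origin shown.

X̄ = 41.57 mm, Ȳ = 35.61 mm

rectangular portion: A = 70 × 75 = 5250.00, centroid at (35.00, 37.50).
triangular portion: A = ½·25·75 = 937.50, centroid at (78.33, 25.00).
ΣA = 6187.50 mm²
ΣAX̄ = (5250.00)(35.00) + (937.50)(78.33) = 257187.50 mm³
ΣAȲ = (5250.00)(37.50) + (937.50)(25.00) = 220312.50 mm³
X̄ = 257187.50 / 6187.50 = 41.57 mm
Ȳ = 220312.50 / 6187.50 = 35.61 mm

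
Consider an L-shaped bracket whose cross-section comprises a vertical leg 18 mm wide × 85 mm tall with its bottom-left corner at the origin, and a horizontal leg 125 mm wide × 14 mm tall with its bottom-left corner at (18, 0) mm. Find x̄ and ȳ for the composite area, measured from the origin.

vertical leg: A = 18 × 85 = 1530.00, centroid at (9.00, 42.50).
horizontal leg: A = 125 × 14 = 1750.00, centroid at (80.50, 7.00).
ΣA = 3280.00 mm², ΣAx̄ = 154645.00 mm³, ΣAȳ = 77275.00 mm³.
x̄ = 154645.00/3280.00 = 47.15 mm; ȳ = 77275.00/3280.00 = 23.56 mm.

x̄ = 47.15 mm, ȳ = 23.56 mm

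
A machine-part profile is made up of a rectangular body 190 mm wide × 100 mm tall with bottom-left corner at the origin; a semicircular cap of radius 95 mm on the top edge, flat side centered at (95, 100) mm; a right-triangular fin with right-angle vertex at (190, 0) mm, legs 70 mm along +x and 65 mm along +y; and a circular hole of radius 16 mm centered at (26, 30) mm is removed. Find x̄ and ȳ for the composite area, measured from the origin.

x̄ = 104.37 mm, ȳ = 85.56 mm

rectangular body: A = 190 × 100 = 19000.00, centroid at (95.00, 50.00).
semicircular top: A = ½π·95² = 14176.44, centroid at (95.00, 140.32).
triangular fin: A = ½·70·65 = 2275.00, centroid at (213.33, 21.67).
hole: A = −π·16² = -804.25, centroid at (26.00, 30.00).
ΣA = 34647.19 mm², ΣAx̄ = 3616184.39 mm³, ΣAȳ = 2964391.25 mm³.
x̄ = 3616184.39/34647.19 = 104.37 mm; ȳ = 2964391.25/34647.19 = 85.56 mm.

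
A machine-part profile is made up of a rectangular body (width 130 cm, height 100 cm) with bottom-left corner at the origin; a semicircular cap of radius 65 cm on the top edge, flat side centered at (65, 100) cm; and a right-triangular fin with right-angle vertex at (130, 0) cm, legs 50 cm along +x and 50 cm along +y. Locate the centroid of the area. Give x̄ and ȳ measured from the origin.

x̄ = 69.89 cm, ȳ = 72.66 cm

rectangular body: A = 130 × 100 = 13000.00, centroid at (65.00, 50.00).
semicircular top: A = ½π·65² = 6636.61, centroid at (65.00, 127.59).
triangular fin: A = ½·50·50 = 1250.00, centroid at (146.67, 16.67).
ΣA = 20886.61 cm², ΣAx̄ = 1459713.27 cm³, ΣAȳ = 1517578.11 cm³.
x̄ = 1459713.27/20886.61 = 69.89 cm; ȳ = 1517578.11/20886.61 = 72.66 cm.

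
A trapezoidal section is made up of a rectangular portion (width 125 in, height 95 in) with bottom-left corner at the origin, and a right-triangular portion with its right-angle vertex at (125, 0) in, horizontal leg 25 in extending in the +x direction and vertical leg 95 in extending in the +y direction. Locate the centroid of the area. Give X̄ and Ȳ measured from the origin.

rectangular portion: A = 125 × 95 = 11875.00, centroid at (62.50, 47.50).
triangular portion: A = ½·25·95 = 1187.50, centroid at (133.33, 31.67).
ΣA = 13062.50 in², ΣAX̄ = 900520.83 in³, ΣAȲ = 601666.67 in³.
X̄ = 900520.83/13062.50 = 68.94 in; Ȳ = 601666.67/13062.50 = 46.06 in.

X̄ = 68.94 in, Ȳ = 46.06 in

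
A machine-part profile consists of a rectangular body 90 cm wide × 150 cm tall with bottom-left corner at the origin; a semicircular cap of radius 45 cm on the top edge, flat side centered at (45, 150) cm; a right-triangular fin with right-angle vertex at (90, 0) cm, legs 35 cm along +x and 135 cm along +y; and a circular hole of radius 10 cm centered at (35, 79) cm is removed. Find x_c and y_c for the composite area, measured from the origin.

Part | A | x̄ᵢ | ȳᵢ | A·x̄ᵢ | A·ȳᵢ
rectangular body | 13500.00 | 45.00 | 75.00 | 607500.00 | 1012500.00
semicircular top | 3180.86 | 45.00 | 169.10 | 143138.82 | 537879.38
triangular fin | 2362.50 | 101.67 | 45.00 | 240187.50 | 106312.50
hole | -314.16 | 35.00 | 79.00 | -10995.57 | -24818.58
Σ | 18729.20 |  |  | 979830.74 | 1631873.30
x_c = 979830.74 / 18729.20 = 52.32 cm
y_c = 1631873.30 / 18729.20 = 87.13 cm

x_c = 52.32 cm, y_c = 87.13 cm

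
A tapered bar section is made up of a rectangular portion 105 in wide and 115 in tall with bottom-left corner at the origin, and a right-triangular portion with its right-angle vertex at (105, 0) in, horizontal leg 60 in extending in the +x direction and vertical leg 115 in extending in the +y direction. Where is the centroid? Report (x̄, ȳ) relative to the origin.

x̄ = 68.61 in, ȳ = 53.24 in

rectangular portion: A = 105 × 115 = 12075.00, centroid at (52.50, 57.50).
triangular portion: A = ½·60·115 = 3450.00, centroid at (125.00, 38.33).
ΣA = 15525.00 in²
ΣAx̄ = (12075.00)(52.50) + (3450.00)(125.00) = 1065187.50 in³
ΣAȳ = (12075.00)(57.50) + (3450.00)(38.33) = 826562.50 in³
x̄ = 1065187.50 / 15525.00 = 68.61 in
ȳ = 826562.50 / 15525.00 = 53.24 in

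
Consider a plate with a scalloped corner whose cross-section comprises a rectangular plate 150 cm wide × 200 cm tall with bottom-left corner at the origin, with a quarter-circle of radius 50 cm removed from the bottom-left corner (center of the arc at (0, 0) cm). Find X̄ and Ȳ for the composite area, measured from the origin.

X̄ = 78.77 cm, Ȳ = 105.52 cm

Part | A | x̄ᵢ | ȳᵢ | A·x̄ᵢ | A·ȳᵢ
plate | 30000.00 | 75.00 | 100.00 | 2250000.00 | 3000000.00
removed quarter-circle | -1963.50 | 21.22 | 21.22 | -41666.67 | -41666.67
Σ | 28036.50 |  |  | 2208333.33 | 2958333.33
X̄ = 2208333.33 / 28036.50 = 78.77 cm
Ȳ = 2958333.33 / 28036.50 = 105.52 cm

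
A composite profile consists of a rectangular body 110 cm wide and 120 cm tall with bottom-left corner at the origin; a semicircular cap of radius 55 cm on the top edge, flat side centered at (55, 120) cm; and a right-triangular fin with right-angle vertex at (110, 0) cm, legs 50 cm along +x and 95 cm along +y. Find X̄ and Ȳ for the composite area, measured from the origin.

X̄ = 63.37 cm, Ȳ = 76.17 cm

rectangular body: A = 110 × 120 = 13200.00, centroid at (55.00, 60.00).
semicircular top: A = ½π·55² = 4751.66, centroid at (55.00, 143.34).
triangular fin: A = ½·50·95 = 2375.00, centroid at (126.67, 31.67).
ΣA = 20326.66 cm², ΣAX̄ = 1288174.57 cm³, ΣAȲ = 1548324.07 cm³.
X̄ = 1288174.57/20326.66 = 63.37 cm; Ȳ = 1548324.07/20326.66 = 76.17 cm.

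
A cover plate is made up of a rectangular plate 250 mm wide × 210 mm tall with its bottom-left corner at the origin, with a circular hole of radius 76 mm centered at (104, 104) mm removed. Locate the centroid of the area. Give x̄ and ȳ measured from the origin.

plate: A = 250 × 210 = 52500.00, centroid at (125.00, 105.00).
hole: A = −π·76² = -18145.84, centroid at (104.00, 104.00).
ΣA = 34354.16 mm², ΣAx̄ = 4675332.73 mm³, ΣAȳ = 3625332.73 mm³.
x̄ = 4675332.73/34354.16 = 136.09 mm; ȳ = 3625332.73/34354.16 = 105.53 mm.

x̄ = 136.09 mm, ȳ = 105.53 mm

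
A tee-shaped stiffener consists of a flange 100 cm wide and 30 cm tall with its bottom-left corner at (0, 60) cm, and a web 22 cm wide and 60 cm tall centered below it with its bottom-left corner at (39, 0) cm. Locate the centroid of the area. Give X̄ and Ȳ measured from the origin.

X̄ = 50.00 cm, Ȳ = 61.25 cm

web: A = 22 × 60 = 1320.00, centroid at (50.00, 30.00).
flange: A = 100 × 30 = 3000.00, centroid at (50.00, 75.00).
ΣA = 4320.00 cm², ΣAX̄ = 216000.00 cm³, ΣAȲ = 264600.00 cm³.
X̄ = 216000.00/4320.00 = 50.00 cm; Ȳ = 264600.00/4320.00 = 61.25 cm.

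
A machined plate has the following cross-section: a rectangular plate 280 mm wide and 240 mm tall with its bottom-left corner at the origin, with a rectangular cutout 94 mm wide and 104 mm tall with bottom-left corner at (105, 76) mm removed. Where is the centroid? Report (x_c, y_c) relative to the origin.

plate: A = 280 × 240 = 67200.00, centroid at (140.00, 120.00).
hole: A = −(94 × 104) = -9776.00, centroid at (152.00, 128.00).
ΣA = 57424.00 mm², ΣAx_c = 7922048.00 mm³, ΣAy_c = 6812672.00 mm³.
x_c = 7922048.00/57424.00 = 137.96 mm; y_c = 6812672.00/57424.00 = 118.64 mm.

x_c = 137.96 mm, y_c = 118.64 mm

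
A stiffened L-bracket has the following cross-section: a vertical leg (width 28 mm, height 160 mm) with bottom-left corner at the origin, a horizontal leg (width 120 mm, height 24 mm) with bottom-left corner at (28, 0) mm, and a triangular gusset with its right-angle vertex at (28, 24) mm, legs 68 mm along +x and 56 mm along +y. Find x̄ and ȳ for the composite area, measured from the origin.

x̄ = 44.54 mm, ȳ = 51.19 mm

vertical leg: A = 28 × 160 = 4480.00, centroid at (14.00, 80.00).
horizontal leg: A = 120 × 24 = 2880.00, centroid at (88.00, 12.00).
gusset: A = ½·68·56 = 1904.00, centroid at (50.67, 42.67).
ΣA = 9264.00 mm², ΣAx̄ = 412629.33 mm³, ΣAȳ = 474197.33 mm³.
x̄ = 412629.33/9264.00 = 44.54 mm; ȳ = 474197.33/9264.00 = 51.19 mm.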